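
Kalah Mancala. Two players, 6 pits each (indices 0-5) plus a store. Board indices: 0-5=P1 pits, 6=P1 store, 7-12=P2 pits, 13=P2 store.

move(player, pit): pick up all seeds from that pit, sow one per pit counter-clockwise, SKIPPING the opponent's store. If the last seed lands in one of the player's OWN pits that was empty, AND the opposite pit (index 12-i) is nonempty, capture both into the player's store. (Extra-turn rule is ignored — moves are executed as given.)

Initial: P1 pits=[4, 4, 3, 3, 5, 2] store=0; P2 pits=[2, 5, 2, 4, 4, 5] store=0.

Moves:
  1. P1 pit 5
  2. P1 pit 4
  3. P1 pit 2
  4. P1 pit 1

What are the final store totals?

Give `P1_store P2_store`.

Answer: 2 0

Derivation:
Move 1: P1 pit5 -> P1=[4,4,3,3,5,0](1) P2=[3,5,2,4,4,5](0)
Move 2: P1 pit4 -> P1=[4,4,3,3,0,1](2) P2=[4,6,3,4,4,5](0)
Move 3: P1 pit2 -> P1=[4,4,0,4,1,2](2) P2=[4,6,3,4,4,5](0)
Move 4: P1 pit1 -> P1=[4,0,1,5,2,3](2) P2=[4,6,3,4,4,5](0)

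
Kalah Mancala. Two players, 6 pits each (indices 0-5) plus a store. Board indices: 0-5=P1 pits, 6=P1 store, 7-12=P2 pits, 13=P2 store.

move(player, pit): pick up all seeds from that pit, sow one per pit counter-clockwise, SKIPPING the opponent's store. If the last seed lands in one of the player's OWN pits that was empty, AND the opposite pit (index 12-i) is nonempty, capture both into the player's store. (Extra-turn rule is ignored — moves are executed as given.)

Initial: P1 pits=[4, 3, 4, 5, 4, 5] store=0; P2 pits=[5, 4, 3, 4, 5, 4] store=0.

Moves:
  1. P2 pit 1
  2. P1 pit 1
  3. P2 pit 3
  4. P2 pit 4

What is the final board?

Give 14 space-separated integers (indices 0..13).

Answer: 6 2 6 7 6 5 0 5 0 4 0 0 7 2

Derivation:
Move 1: P2 pit1 -> P1=[4,3,4,5,4,5](0) P2=[5,0,4,5,6,5](0)
Move 2: P1 pit1 -> P1=[4,0,5,6,5,5](0) P2=[5,0,4,5,6,5](0)
Move 3: P2 pit3 -> P1=[5,1,5,6,5,5](0) P2=[5,0,4,0,7,6](1)
Move 4: P2 pit4 -> P1=[6,2,6,7,6,5](0) P2=[5,0,4,0,0,7](2)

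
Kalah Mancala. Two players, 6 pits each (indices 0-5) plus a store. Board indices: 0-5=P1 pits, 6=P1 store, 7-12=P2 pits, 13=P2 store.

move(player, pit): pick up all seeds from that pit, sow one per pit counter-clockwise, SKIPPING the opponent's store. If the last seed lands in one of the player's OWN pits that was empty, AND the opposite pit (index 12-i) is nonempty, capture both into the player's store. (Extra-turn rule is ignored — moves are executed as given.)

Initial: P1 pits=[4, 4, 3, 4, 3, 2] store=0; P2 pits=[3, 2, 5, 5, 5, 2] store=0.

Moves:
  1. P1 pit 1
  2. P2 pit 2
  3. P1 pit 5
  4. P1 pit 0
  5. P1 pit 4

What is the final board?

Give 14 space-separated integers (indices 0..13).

Answer: 0 1 5 6 0 1 7 1 4 1 6 6 3 1

Derivation:
Move 1: P1 pit1 -> P1=[4,0,4,5,4,3](0) P2=[3,2,5,5,5,2](0)
Move 2: P2 pit2 -> P1=[5,0,4,5,4,3](0) P2=[3,2,0,6,6,3](1)
Move 3: P1 pit5 -> P1=[5,0,4,5,4,0](1) P2=[4,3,0,6,6,3](1)
Move 4: P1 pit0 -> P1=[0,1,5,6,5,0](6) P2=[0,3,0,6,6,3](1)
Move 5: P1 pit4 -> P1=[0,1,5,6,0,1](7) P2=[1,4,1,6,6,3](1)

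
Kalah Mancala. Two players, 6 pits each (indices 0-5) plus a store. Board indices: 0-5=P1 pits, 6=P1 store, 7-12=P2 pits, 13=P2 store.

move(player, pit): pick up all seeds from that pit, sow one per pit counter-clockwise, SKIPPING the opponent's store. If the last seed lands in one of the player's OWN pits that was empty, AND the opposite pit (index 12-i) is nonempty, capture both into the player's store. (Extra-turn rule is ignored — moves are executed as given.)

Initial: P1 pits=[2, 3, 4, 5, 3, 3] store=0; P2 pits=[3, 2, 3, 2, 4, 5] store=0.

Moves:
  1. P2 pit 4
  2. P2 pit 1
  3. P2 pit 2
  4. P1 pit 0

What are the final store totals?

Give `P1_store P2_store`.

Answer: 0 2

Derivation:
Move 1: P2 pit4 -> P1=[3,4,4,5,3,3](0) P2=[3,2,3,2,0,6](1)
Move 2: P2 pit1 -> P1=[3,4,4,5,3,3](0) P2=[3,0,4,3,0,6](1)
Move 3: P2 pit2 -> P1=[3,4,4,5,3,3](0) P2=[3,0,0,4,1,7](2)
Move 4: P1 pit0 -> P1=[0,5,5,6,3,3](0) P2=[3,0,0,4,1,7](2)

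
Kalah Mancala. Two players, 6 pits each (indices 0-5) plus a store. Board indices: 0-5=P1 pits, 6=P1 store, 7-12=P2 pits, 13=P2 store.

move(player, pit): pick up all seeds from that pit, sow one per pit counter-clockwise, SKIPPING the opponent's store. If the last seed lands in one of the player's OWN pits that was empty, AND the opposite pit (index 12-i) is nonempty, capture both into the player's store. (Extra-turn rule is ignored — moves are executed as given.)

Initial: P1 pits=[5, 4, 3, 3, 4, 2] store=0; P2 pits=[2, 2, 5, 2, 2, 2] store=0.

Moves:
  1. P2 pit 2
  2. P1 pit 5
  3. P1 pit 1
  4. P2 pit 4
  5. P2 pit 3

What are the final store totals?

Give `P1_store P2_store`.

Move 1: P2 pit2 -> P1=[6,4,3,3,4,2](0) P2=[2,2,0,3,3,3](1)
Move 2: P1 pit5 -> P1=[6,4,3,3,4,0](1) P2=[3,2,0,3,3,3](1)
Move 3: P1 pit1 -> P1=[6,0,4,4,5,0](5) P2=[0,2,0,3,3,3](1)
Move 4: P2 pit4 -> P1=[7,0,4,4,5,0](5) P2=[0,2,0,3,0,4](2)
Move 5: P2 pit3 -> P1=[7,0,4,4,5,0](5) P2=[0,2,0,0,1,5](3)

Answer: 5 3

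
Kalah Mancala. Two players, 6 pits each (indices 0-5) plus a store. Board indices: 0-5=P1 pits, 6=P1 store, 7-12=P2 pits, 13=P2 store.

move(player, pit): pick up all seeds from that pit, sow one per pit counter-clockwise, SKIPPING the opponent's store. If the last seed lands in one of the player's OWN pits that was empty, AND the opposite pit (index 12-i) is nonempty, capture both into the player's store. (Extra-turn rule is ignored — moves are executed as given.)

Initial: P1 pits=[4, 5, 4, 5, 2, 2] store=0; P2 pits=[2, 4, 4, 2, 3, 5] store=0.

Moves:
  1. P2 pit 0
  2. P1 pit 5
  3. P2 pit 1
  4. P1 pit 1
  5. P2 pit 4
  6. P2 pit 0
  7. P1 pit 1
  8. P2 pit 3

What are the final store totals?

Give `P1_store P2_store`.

Answer: 2 7

Derivation:
Move 1: P2 pit0 -> P1=[4,5,4,5,2,2](0) P2=[0,5,5,2,3,5](0)
Move 2: P1 pit5 -> P1=[4,5,4,5,2,0](1) P2=[1,5,5,2,3,5](0)
Move 3: P2 pit1 -> P1=[4,5,4,5,2,0](1) P2=[1,0,6,3,4,6](1)
Move 4: P1 pit1 -> P1=[4,0,5,6,3,1](2) P2=[1,0,6,3,4,6](1)
Move 5: P2 pit4 -> P1=[5,1,5,6,3,1](2) P2=[1,0,6,3,0,7](2)
Move 6: P2 pit0 -> P1=[5,1,5,6,0,1](2) P2=[0,0,6,3,0,7](6)
Move 7: P1 pit1 -> P1=[5,0,6,6,0,1](2) P2=[0,0,6,3,0,7](6)
Move 8: P2 pit3 -> P1=[5,0,6,6,0,1](2) P2=[0,0,6,0,1,8](7)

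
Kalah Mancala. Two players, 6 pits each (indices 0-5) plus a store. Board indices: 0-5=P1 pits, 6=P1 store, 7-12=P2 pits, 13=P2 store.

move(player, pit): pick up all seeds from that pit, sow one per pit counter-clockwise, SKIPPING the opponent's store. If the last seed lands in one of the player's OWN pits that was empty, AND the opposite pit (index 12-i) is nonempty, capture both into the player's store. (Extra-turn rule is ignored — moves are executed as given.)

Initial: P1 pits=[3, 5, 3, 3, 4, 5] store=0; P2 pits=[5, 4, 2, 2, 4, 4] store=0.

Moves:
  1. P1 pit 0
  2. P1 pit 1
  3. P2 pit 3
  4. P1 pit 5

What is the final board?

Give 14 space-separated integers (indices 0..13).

Answer: 0 0 5 5 5 0 2 7 5 3 1 6 5 0

Derivation:
Move 1: P1 pit0 -> P1=[0,6,4,4,4,5](0) P2=[5,4,2,2,4,4](0)
Move 2: P1 pit1 -> P1=[0,0,5,5,5,6](1) P2=[6,4,2,2,4,4](0)
Move 3: P2 pit3 -> P1=[0,0,5,5,5,6](1) P2=[6,4,2,0,5,5](0)
Move 4: P1 pit5 -> P1=[0,0,5,5,5,0](2) P2=[7,5,3,1,6,5](0)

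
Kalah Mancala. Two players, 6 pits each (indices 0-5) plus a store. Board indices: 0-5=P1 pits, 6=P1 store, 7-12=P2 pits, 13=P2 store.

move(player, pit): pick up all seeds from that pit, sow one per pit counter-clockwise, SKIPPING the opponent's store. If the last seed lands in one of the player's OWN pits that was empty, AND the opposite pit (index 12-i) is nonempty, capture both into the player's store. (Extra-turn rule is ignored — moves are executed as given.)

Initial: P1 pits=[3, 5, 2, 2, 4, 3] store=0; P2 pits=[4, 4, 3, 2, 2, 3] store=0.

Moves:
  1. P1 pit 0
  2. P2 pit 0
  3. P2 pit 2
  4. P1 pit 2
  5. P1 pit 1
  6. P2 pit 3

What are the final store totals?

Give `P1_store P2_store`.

Move 1: P1 pit0 -> P1=[0,6,3,3,4,3](0) P2=[4,4,3,2,2,3](0)
Move 2: P2 pit0 -> P1=[0,6,3,3,4,3](0) P2=[0,5,4,3,3,3](0)
Move 3: P2 pit2 -> P1=[0,6,3,3,4,3](0) P2=[0,5,0,4,4,4](1)
Move 4: P1 pit2 -> P1=[0,6,0,4,5,4](0) P2=[0,5,0,4,4,4](1)
Move 5: P1 pit1 -> P1=[0,0,1,5,6,5](1) P2=[1,5,0,4,4,4](1)
Move 6: P2 pit3 -> P1=[1,0,1,5,6,5](1) P2=[1,5,0,0,5,5](2)

Answer: 1 2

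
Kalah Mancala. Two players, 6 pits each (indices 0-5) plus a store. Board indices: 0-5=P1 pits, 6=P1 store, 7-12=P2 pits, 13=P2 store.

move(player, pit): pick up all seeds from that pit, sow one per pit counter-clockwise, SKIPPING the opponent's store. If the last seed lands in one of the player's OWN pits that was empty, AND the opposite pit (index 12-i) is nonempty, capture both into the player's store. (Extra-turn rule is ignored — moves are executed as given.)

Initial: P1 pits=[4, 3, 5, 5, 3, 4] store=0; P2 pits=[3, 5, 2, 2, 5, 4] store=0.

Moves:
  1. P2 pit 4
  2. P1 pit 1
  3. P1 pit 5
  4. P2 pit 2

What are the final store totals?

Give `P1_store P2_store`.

Move 1: P2 pit4 -> P1=[5,4,6,5,3,4](0) P2=[3,5,2,2,0,5](1)
Move 2: P1 pit1 -> P1=[5,0,7,6,4,5](0) P2=[3,5,2,2,0,5](1)
Move 3: P1 pit5 -> P1=[5,0,7,6,4,0](1) P2=[4,6,3,3,0,5](1)
Move 4: P2 pit2 -> P1=[5,0,7,6,4,0](1) P2=[4,6,0,4,1,6](1)

Answer: 1 1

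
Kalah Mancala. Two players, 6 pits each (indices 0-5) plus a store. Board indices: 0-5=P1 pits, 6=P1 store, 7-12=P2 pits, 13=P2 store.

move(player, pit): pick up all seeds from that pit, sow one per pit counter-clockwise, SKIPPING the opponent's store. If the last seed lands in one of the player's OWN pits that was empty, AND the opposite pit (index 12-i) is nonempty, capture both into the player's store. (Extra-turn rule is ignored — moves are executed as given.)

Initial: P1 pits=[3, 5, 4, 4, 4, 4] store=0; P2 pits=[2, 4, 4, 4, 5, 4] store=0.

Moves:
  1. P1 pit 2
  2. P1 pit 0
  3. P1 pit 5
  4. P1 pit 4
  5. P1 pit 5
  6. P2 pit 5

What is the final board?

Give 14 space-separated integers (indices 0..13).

Answer: 1 7 2 6 0 0 4 4 6 6 5 5 0 1

Derivation:
Move 1: P1 pit2 -> P1=[3,5,0,5,5,5](1) P2=[2,4,4,4,5,4](0)
Move 2: P1 pit0 -> P1=[0,6,1,6,5,5](1) P2=[2,4,4,4,5,4](0)
Move 3: P1 pit5 -> P1=[0,6,1,6,5,0](2) P2=[3,5,5,5,5,4](0)
Move 4: P1 pit4 -> P1=[0,6,1,6,0,1](3) P2=[4,6,6,5,5,4](0)
Move 5: P1 pit5 -> P1=[0,6,1,6,0,0](4) P2=[4,6,6,5,5,4](0)
Move 6: P2 pit5 -> P1=[1,7,2,6,0,0](4) P2=[4,6,6,5,5,0](1)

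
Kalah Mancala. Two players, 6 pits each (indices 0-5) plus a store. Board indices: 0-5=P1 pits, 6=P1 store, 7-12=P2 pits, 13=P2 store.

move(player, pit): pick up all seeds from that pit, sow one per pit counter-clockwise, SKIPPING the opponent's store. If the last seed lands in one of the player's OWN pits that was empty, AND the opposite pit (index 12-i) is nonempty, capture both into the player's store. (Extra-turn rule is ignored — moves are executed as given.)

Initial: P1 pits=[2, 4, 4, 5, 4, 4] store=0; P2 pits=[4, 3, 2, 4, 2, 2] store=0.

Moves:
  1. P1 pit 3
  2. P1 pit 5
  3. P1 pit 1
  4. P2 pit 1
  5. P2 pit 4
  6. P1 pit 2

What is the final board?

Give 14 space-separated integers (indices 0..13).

Move 1: P1 pit3 -> P1=[2,4,4,0,5,5](1) P2=[5,4,2,4,2,2](0)
Move 2: P1 pit5 -> P1=[2,4,4,0,5,0](2) P2=[6,5,3,5,2,2](0)
Move 3: P1 pit1 -> P1=[2,0,5,1,6,0](9) P2=[0,5,3,5,2,2](0)
Move 4: P2 pit1 -> P1=[2,0,5,1,6,0](9) P2=[0,0,4,6,3,3](1)
Move 5: P2 pit4 -> P1=[3,0,5,1,6,0](9) P2=[0,0,4,6,0,4](2)
Move 6: P1 pit2 -> P1=[3,0,0,2,7,1](10) P2=[1,0,4,6,0,4](2)

Answer: 3 0 0 2 7 1 10 1 0 4 6 0 4 2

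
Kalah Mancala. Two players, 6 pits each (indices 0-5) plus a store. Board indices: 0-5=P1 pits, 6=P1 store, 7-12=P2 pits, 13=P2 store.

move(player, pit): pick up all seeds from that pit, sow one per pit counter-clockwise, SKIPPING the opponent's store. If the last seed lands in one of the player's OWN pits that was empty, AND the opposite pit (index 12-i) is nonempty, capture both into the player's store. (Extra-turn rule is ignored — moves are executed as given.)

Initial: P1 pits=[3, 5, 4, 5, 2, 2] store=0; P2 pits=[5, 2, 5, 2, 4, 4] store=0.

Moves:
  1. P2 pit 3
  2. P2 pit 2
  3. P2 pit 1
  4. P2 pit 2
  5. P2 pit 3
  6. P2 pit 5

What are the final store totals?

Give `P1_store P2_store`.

Move 1: P2 pit3 -> P1=[3,5,4,5,2,2](0) P2=[5,2,5,0,5,5](0)
Move 2: P2 pit2 -> P1=[4,5,4,5,2,2](0) P2=[5,2,0,1,6,6](1)
Move 3: P2 pit1 -> P1=[4,5,4,5,2,2](0) P2=[5,0,1,2,6,6](1)
Move 4: P2 pit2 -> P1=[4,5,4,5,2,2](0) P2=[5,0,0,3,6,6](1)
Move 5: P2 pit3 -> P1=[4,5,4,5,2,2](0) P2=[5,0,0,0,7,7](2)
Move 6: P2 pit5 -> P1=[5,6,5,6,3,3](0) P2=[5,0,0,0,7,0](3)

Answer: 0 3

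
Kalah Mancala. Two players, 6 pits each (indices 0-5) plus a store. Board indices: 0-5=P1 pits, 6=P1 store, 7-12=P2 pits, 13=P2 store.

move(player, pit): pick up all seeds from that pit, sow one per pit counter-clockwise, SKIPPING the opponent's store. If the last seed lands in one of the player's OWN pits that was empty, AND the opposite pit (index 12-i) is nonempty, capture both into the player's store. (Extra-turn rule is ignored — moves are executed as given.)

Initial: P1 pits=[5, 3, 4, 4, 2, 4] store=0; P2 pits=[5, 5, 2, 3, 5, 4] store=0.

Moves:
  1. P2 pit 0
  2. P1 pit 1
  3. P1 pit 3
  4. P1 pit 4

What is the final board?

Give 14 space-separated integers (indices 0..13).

Move 1: P2 pit0 -> P1=[5,3,4,4,2,4](0) P2=[0,6,3,4,6,5](0)
Move 2: P1 pit1 -> P1=[5,0,5,5,3,4](0) P2=[0,6,3,4,6,5](0)
Move 3: P1 pit3 -> P1=[5,0,5,0,4,5](1) P2=[1,7,3,4,6,5](0)
Move 4: P1 pit4 -> P1=[5,0,5,0,0,6](2) P2=[2,8,3,4,6,5](0)

Answer: 5 0 5 0 0 6 2 2 8 3 4 6 5 0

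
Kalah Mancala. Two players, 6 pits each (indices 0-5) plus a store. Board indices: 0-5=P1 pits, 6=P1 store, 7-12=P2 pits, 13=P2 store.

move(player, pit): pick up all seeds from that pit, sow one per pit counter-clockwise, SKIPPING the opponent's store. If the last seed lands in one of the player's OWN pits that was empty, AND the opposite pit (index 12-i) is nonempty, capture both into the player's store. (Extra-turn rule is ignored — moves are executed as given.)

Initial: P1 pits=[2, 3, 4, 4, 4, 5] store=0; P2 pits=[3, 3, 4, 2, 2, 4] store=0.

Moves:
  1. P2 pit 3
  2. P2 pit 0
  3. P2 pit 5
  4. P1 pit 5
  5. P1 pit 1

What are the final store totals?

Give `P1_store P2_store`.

Answer: 3 6

Derivation:
Move 1: P2 pit3 -> P1=[2,3,4,4,4,5](0) P2=[3,3,4,0,3,5](0)
Move 2: P2 pit0 -> P1=[2,3,0,4,4,5](0) P2=[0,4,5,0,3,5](5)
Move 3: P2 pit5 -> P1=[3,4,1,5,4,5](0) P2=[0,4,5,0,3,0](6)
Move 4: P1 pit5 -> P1=[3,4,1,5,4,0](1) P2=[1,5,6,1,3,0](6)
Move 5: P1 pit1 -> P1=[3,0,2,6,5,0](3) P2=[0,5,6,1,3,0](6)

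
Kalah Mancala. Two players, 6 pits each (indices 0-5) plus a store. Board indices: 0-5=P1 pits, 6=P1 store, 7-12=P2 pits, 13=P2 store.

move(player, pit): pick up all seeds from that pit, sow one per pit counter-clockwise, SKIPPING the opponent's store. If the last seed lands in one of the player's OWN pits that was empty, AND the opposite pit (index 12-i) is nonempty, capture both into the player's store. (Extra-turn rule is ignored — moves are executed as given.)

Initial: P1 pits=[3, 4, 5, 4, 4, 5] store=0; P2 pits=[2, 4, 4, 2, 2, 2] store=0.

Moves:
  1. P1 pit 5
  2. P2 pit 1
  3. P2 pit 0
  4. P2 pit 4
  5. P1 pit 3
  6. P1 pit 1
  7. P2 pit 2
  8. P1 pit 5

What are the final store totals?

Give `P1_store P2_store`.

Move 1: P1 pit5 -> P1=[3,4,5,4,4,0](1) P2=[3,5,5,3,2,2](0)
Move 2: P2 pit1 -> P1=[3,4,5,4,4,0](1) P2=[3,0,6,4,3,3](1)
Move 3: P2 pit0 -> P1=[3,4,5,4,4,0](1) P2=[0,1,7,5,3,3](1)
Move 4: P2 pit4 -> P1=[4,4,5,4,4,0](1) P2=[0,1,7,5,0,4](2)
Move 5: P1 pit3 -> P1=[4,4,5,0,5,1](2) P2=[1,1,7,5,0,4](2)
Move 6: P1 pit1 -> P1=[4,0,6,1,6,2](2) P2=[1,1,7,5,0,4](2)
Move 7: P2 pit2 -> P1=[5,1,7,1,6,2](2) P2=[1,1,0,6,1,5](3)
Move 8: P1 pit5 -> P1=[5,1,7,1,6,0](3) P2=[2,1,0,6,1,5](3)

Answer: 3 3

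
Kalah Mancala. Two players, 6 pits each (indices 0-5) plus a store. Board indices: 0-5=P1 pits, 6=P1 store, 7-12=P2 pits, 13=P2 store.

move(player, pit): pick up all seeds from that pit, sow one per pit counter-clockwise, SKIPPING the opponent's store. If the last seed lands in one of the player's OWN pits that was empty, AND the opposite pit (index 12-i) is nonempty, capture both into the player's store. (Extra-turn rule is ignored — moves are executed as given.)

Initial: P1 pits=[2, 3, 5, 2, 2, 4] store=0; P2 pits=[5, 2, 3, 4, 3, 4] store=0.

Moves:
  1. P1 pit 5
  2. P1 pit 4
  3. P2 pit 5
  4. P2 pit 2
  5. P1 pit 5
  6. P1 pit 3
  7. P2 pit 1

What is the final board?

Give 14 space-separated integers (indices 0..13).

Move 1: P1 pit5 -> P1=[2,3,5,2,2,0](1) P2=[6,3,4,4,3,4](0)
Move 2: P1 pit4 -> P1=[2,3,5,2,0,1](2) P2=[6,3,4,4,3,4](0)
Move 3: P2 pit5 -> P1=[3,4,6,2,0,1](2) P2=[6,3,4,4,3,0](1)
Move 4: P2 pit2 -> P1=[3,4,6,2,0,1](2) P2=[6,3,0,5,4,1](2)
Move 5: P1 pit5 -> P1=[3,4,6,2,0,0](3) P2=[6,3,0,5,4,1](2)
Move 6: P1 pit3 -> P1=[3,4,6,0,1,0](10) P2=[0,3,0,5,4,1](2)
Move 7: P2 pit1 -> P1=[3,4,6,0,1,0](10) P2=[0,0,1,6,5,1](2)

Answer: 3 4 6 0 1 0 10 0 0 1 6 5 1 2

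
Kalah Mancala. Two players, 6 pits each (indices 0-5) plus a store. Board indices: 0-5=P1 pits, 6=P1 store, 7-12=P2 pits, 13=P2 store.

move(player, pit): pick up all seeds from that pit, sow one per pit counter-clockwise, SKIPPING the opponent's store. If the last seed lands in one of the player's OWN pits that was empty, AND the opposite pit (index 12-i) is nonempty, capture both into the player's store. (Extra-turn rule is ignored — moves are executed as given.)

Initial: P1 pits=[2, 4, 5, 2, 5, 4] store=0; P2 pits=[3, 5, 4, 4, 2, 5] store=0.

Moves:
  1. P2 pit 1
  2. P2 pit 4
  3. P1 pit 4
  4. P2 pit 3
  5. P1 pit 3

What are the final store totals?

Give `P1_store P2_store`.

Move 1: P2 pit1 -> P1=[2,4,5,2,5,4](0) P2=[3,0,5,5,3,6](1)
Move 2: P2 pit4 -> P1=[3,4,5,2,5,4](0) P2=[3,0,5,5,0,7](2)
Move 3: P1 pit4 -> P1=[3,4,5,2,0,5](1) P2=[4,1,6,5,0,7](2)
Move 4: P2 pit3 -> P1=[4,5,5,2,0,5](1) P2=[4,1,6,0,1,8](3)
Move 5: P1 pit3 -> P1=[4,5,5,0,1,6](1) P2=[4,1,6,0,1,8](3)

Answer: 1 3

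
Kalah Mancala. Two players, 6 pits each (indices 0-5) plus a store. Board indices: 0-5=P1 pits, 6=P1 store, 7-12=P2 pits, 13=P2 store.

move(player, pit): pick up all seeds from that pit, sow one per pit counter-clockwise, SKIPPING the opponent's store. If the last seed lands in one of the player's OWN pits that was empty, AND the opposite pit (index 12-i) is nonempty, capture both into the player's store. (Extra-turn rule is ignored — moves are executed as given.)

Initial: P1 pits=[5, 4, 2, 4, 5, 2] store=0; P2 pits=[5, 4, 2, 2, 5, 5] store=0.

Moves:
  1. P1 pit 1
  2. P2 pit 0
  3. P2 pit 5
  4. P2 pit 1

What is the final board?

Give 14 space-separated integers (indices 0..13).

Move 1: P1 pit1 -> P1=[5,0,3,5,6,3](0) P2=[5,4,2,2,5,5](0)
Move 2: P2 pit0 -> P1=[5,0,3,5,6,3](0) P2=[0,5,3,3,6,6](0)
Move 3: P2 pit5 -> P1=[6,1,4,6,7,3](0) P2=[0,5,3,3,6,0](1)
Move 4: P2 pit1 -> P1=[6,1,4,6,7,3](0) P2=[0,0,4,4,7,1](2)

Answer: 6 1 4 6 7 3 0 0 0 4 4 7 1 2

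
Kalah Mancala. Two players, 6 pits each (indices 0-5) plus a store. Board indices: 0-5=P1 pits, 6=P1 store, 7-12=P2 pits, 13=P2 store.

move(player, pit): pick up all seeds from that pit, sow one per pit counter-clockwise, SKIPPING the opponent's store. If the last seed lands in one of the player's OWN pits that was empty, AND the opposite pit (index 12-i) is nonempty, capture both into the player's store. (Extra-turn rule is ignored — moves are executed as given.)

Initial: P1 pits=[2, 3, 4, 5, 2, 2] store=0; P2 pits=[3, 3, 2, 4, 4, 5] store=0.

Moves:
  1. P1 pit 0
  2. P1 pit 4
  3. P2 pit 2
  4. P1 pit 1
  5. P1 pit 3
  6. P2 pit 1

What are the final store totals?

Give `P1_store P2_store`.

Move 1: P1 pit0 -> P1=[0,4,5,5,2,2](0) P2=[3,3,2,4,4,5](0)
Move 2: P1 pit4 -> P1=[0,4,5,5,0,3](1) P2=[3,3,2,4,4,5](0)
Move 3: P2 pit2 -> P1=[0,4,5,5,0,3](1) P2=[3,3,0,5,5,5](0)
Move 4: P1 pit1 -> P1=[0,0,6,6,1,4](1) P2=[3,3,0,5,5,5](0)
Move 5: P1 pit3 -> P1=[0,0,6,0,2,5](2) P2=[4,4,1,5,5,5](0)
Move 6: P2 pit1 -> P1=[0,0,6,0,2,5](2) P2=[4,0,2,6,6,6](0)

Answer: 2 0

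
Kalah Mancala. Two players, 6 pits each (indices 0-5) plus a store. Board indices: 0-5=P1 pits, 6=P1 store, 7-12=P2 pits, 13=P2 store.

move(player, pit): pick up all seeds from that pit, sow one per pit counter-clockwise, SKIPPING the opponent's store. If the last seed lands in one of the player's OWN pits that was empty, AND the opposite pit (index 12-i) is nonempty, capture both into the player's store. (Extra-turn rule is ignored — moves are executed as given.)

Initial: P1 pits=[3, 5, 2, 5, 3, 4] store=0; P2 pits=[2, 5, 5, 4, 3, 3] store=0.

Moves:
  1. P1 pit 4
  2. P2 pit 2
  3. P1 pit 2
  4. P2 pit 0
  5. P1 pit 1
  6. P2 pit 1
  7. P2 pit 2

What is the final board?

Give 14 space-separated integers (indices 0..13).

Move 1: P1 pit4 -> P1=[3,5,2,5,0,5](1) P2=[3,5,5,4,3,3](0)
Move 2: P2 pit2 -> P1=[4,5,2,5,0,5](1) P2=[3,5,0,5,4,4](1)
Move 3: P1 pit2 -> P1=[4,5,0,6,0,5](7) P2=[3,0,0,5,4,4](1)
Move 4: P2 pit0 -> P1=[4,5,0,6,0,5](7) P2=[0,1,1,6,4,4](1)
Move 5: P1 pit1 -> P1=[4,0,1,7,1,6](8) P2=[0,1,1,6,4,4](1)
Move 6: P2 pit1 -> P1=[4,0,1,7,1,6](8) P2=[0,0,2,6,4,4](1)
Move 7: P2 pit2 -> P1=[4,0,1,7,1,6](8) P2=[0,0,0,7,5,4](1)

Answer: 4 0 1 7 1 6 8 0 0 0 7 5 4 1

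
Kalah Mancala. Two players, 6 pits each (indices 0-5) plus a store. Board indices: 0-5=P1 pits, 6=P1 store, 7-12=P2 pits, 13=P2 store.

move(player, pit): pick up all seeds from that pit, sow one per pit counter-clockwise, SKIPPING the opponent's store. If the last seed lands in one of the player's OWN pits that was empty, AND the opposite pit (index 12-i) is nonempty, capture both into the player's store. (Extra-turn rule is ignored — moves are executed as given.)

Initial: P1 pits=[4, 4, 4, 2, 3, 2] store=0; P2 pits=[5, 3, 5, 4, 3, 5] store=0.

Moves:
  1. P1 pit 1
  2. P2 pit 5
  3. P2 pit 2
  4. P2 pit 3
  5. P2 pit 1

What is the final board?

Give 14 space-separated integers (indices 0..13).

Answer: 7 2 6 4 4 3 0 5 0 1 1 6 2 3

Derivation:
Move 1: P1 pit1 -> P1=[4,0,5,3,4,3](0) P2=[5,3,5,4,3,5](0)
Move 2: P2 pit5 -> P1=[5,1,6,4,4,3](0) P2=[5,3,5,4,3,0](1)
Move 3: P2 pit2 -> P1=[6,1,6,4,4,3](0) P2=[5,3,0,5,4,1](2)
Move 4: P2 pit3 -> P1=[7,2,6,4,4,3](0) P2=[5,3,0,0,5,2](3)
Move 5: P2 pit1 -> P1=[7,2,6,4,4,3](0) P2=[5,0,1,1,6,2](3)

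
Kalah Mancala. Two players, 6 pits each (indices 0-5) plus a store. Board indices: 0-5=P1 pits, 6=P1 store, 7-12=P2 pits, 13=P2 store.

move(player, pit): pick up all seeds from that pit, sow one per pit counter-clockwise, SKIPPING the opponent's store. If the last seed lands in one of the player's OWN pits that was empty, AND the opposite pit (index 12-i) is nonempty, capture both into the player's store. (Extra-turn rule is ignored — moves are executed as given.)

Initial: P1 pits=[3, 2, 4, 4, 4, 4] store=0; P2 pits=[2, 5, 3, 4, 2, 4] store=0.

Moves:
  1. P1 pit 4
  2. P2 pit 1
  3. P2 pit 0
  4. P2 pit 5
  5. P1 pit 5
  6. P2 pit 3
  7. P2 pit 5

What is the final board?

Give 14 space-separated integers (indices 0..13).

Move 1: P1 pit4 -> P1=[3,2,4,4,0,5](1) P2=[3,6,3,4,2,4](0)
Move 2: P2 pit1 -> P1=[4,2,4,4,0,5](1) P2=[3,0,4,5,3,5](1)
Move 3: P2 pit0 -> P1=[4,2,4,4,0,5](1) P2=[0,1,5,6,3,5](1)
Move 4: P2 pit5 -> P1=[5,3,5,5,0,5](1) P2=[0,1,5,6,3,0](2)
Move 5: P1 pit5 -> P1=[5,3,5,5,0,0](2) P2=[1,2,6,7,3,0](2)
Move 6: P2 pit3 -> P1=[6,4,6,6,0,0](2) P2=[1,2,6,0,4,1](3)
Move 7: P2 pit5 -> P1=[6,4,6,6,0,0](2) P2=[1,2,6,0,4,0](4)

Answer: 6 4 6 6 0 0 2 1 2 6 0 4 0 4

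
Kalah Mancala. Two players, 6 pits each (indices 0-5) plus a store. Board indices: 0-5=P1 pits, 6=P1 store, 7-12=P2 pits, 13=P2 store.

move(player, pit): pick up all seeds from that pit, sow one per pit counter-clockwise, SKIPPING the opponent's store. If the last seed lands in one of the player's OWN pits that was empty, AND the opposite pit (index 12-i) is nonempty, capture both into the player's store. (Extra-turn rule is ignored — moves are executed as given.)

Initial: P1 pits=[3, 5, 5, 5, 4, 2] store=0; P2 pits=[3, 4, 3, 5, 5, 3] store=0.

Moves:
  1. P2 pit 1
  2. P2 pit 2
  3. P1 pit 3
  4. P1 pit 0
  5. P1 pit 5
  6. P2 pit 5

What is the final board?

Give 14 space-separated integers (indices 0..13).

Answer: 1 7 7 2 5 0 2 5 2 0 7 7 0 2

Derivation:
Move 1: P2 pit1 -> P1=[3,5,5,5,4,2](0) P2=[3,0,4,6,6,4](0)
Move 2: P2 pit2 -> P1=[3,5,5,5,4,2](0) P2=[3,0,0,7,7,5](1)
Move 3: P1 pit3 -> P1=[3,5,5,0,5,3](1) P2=[4,1,0,7,7,5](1)
Move 4: P1 pit0 -> P1=[0,6,6,1,5,3](1) P2=[4,1,0,7,7,5](1)
Move 5: P1 pit5 -> P1=[0,6,6,1,5,0](2) P2=[5,2,0,7,7,5](1)
Move 6: P2 pit5 -> P1=[1,7,7,2,5,0](2) P2=[5,2,0,7,7,0](2)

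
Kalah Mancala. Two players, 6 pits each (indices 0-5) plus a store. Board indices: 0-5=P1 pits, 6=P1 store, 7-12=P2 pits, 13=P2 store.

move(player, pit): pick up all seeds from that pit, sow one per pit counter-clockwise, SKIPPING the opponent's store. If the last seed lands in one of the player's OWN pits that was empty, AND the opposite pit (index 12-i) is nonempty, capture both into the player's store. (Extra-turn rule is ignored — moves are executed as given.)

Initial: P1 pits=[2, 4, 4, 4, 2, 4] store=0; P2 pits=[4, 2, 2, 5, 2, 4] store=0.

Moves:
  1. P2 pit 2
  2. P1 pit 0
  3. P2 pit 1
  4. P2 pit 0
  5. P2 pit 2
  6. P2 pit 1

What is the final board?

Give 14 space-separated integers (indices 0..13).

Answer: 0 5 5 0 2 4 0 0 0 0 9 5 4 5

Derivation:
Move 1: P2 pit2 -> P1=[2,4,4,4,2,4](0) P2=[4,2,0,6,3,4](0)
Move 2: P1 pit0 -> P1=[0,5,5,4,2,4](0) P2=[4,2,0,6,3,4](0)
Move 3: P2 pit1 -> P1=[0,5,5,4,2,4](0) P2=[4,0,1,7,3,4](0)
Move 4: P2 pit0 -> P1=[0,5,5,4,2,4](0) P2=[0,1,2,8,4,4](0)
Move 5: P2 pit2 -> P1=[0,5,5,4,2,4](0) P2=[0,1,0,9,5,4](0)
Move 6: P2 pit1 -> P1=[0,5,5,0,2,4](0) P2=[0,0,0,9,5,4](5)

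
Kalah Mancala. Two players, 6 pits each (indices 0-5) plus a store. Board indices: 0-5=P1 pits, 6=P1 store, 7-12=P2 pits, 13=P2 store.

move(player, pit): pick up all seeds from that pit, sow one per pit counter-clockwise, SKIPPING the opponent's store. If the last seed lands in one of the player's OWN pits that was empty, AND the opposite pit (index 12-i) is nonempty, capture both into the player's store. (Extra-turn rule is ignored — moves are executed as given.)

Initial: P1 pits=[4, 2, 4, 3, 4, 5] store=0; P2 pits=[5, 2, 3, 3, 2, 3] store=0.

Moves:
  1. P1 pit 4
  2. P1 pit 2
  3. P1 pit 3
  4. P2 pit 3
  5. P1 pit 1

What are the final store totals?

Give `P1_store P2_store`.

Move 1: P1 pit4 -> P1=[4,2,4,3,0,6](1) P2=[6,3,3,3,2,3](0)
Move 2: P1 pit2 -> P1=[4,2,0,4,1,7](2) P2=[6,3,3,3,2,3](0)
Move 3: P1 pit3 -> P1=[4,2,0,0,2,8](3) P2=[7,3,3,3,2,3](0)
Move 4: P2 pit3 -> P1=[4,2,0,0,2,8](3) P2=[7,3,3,0,3,4](1)
Move 5: P1 pit1 -> P1=[4,0,1,0,2,8](7) P2=[7,3,0,0,3,4](1)

Answer: 7 1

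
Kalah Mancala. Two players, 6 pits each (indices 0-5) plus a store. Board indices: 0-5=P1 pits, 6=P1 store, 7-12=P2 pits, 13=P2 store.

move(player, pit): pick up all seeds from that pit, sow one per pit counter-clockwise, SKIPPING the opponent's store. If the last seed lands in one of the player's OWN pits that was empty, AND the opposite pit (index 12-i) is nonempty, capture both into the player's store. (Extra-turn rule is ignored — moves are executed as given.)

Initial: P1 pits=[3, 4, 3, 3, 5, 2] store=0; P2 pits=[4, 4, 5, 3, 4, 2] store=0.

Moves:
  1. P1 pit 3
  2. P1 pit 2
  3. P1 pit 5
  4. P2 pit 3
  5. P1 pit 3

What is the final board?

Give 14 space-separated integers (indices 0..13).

Answer: 3 4 0 0 8 0 2 5 5 6 0 5 3 1

Derivation:
Move 1: P1 pit3 -> P1=[3,4,3,0,6,3](1) P2=[4,4,5,3,4,2](0)
Move 2: P1 pit2 -> P1=[3,4,0,1,7,4](1) P2=[4,4,5,3,4,2](0)
Move 3: P1 pit5 -> P1=[3,4,0,1,7,0](2) P2=[5,5,6,3,4,2](0)
Move 4: P2 pit3 -> P1=[3,4,0,1,7,0](2) P2=[5,5,6,0,5,3](1)
Move 5: P1 pit3 -> P1=[3,4,0,0,8,0](2) P2=[5,5,6,0,5,3](1)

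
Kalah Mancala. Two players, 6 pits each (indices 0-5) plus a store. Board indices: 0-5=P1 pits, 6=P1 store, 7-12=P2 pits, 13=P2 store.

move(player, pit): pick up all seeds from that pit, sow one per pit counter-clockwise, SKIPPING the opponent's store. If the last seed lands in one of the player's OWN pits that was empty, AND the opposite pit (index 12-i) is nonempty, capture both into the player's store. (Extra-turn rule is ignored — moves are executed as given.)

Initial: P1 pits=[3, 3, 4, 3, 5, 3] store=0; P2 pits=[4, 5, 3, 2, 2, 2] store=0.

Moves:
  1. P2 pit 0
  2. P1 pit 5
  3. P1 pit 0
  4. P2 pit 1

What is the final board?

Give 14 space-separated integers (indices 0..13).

Move 1: P2 pit0 -> P1=[3,3,4,3,5,3](0) P2=[0,6,4,3,3,2](0)
Move 2: P1 pit5 -> P1=[3,3,4,3,5,0](1) P2=[1,7,4,3,3,2](0)
Move 3: P1 pit0 -> P1=[0,4,5,4,5,0](1) P2=[1,7,4,3,3,2](0)
Move 4: P2 pit1 -> P1=[1,5,5,4,5,0](1) P2=[1,0,5,4,4,3](1)

Answer: 1 5 5 4 5 0 1 1 0 5 4 4 3 1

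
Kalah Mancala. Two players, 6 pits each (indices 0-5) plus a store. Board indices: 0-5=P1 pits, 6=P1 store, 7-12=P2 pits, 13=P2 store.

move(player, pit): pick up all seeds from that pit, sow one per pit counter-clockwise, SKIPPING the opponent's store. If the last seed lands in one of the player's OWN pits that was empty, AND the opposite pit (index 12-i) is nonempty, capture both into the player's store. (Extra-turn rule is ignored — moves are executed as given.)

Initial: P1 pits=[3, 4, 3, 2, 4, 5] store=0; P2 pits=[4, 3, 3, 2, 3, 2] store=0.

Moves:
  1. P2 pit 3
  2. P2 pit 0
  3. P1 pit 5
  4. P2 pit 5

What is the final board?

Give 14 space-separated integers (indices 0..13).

Move 1: P2 pit3 -> P1=[3,4,3,2,4,5](0) P2=[4,3,3,0,4,3](0)
Move 2: P2 pit0 -> P1=[3,4,3,2,4,5](0) P2=[0,4,4,1,5,3](0)
Move 3: P1 pit5 -> P1=[3,4,3,2,4,0](1) P2=[1,5,5,2,5,3](0)
Move 4: P2 pit5 -> P1=[4,5,3,2,4,0](1) P2=[1,5,5,2,5,0](1)

Answer: 4 5 3 2 4 0 1 1 5 5 2 5 0 1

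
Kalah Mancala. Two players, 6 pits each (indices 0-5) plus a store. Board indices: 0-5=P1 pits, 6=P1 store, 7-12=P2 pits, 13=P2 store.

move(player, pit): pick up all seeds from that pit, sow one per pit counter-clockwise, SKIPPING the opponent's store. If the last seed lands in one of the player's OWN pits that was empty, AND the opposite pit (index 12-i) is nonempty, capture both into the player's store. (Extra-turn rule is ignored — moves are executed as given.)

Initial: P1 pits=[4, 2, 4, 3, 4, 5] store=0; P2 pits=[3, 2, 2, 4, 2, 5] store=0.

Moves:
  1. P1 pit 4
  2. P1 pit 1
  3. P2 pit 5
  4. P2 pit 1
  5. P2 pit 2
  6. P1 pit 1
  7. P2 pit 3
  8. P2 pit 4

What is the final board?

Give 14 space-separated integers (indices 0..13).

Answer: 2 2 9 5 0 6 1 4 0 0 0 0 2 9

Derivation:
Move 1: P1 pit4 -> P1=[4,2,4,3,0,6](1) P2=[4,3,2,4,2,5](0)
Move 2: P1 pit1 -> P1=[4,0,5,4,0,6](1) P2=[4,3,2,4,2,5](0)
Move 3: P2 pit5 -> P1=[5,1,6,5,0,6](1) P2=[4,3,2,4,2,0](1)
Move 4: P2 pit1 -> P1=[5,1,6,5,0,6](1) P2=[4,0,3,5,3,0](1)
Move 5: P2 pit2 -> P1=[0,1,6,5,0,6](1) P2=[4,0,0,6,4,0](7)
Move 6: P1 pit1 -> P1=[0,0,7,5,0,6](1) P2=[4,0,0,6,4,0](7)
Move 7: P2 pit3 -> P1=[1,1,8,5,0,6](1) P2=[4,0,0,0,5,1](8)
Move 8: P2 pit4 -> P1=[2,2,9,5,0,6](1) P2=[4,0,0,0,0,2](9)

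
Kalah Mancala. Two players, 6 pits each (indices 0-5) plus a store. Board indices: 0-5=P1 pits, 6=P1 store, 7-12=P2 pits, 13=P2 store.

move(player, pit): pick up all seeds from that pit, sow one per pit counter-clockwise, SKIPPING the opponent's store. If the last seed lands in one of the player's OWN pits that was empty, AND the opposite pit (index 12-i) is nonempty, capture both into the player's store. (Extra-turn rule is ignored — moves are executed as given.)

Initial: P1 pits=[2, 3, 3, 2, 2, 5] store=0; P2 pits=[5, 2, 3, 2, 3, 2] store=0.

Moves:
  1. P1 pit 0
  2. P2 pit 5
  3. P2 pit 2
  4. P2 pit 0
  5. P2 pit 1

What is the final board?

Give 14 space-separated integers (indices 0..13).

Move 1: P1 pit0 -> P1=[0,4,4,2,2,5](0) P2=[5,2,3,2,3,2](0)
Move 2: P2 pit5 -> P1=[1,4,4,2,2,5](0) P2=[5,2,3,2,3,0](1)
Move 3: P2 pit2 -> P1=[0,4,4,2,2,5](0) P2=[5,2,0,3,4,0](3)
Move 4: P2 pit0 -> P1=[0,4,4,2,2,5](0) P2=[0,3,1,4,5,1](3)
Move 5: P2 pit1 -> P1=[0,4,4,2,2,5](0) P2=[0,0,2,5,6,1](3)

Answer: 0 4 4 2 2 5 0 0 0 2 5 6 1 3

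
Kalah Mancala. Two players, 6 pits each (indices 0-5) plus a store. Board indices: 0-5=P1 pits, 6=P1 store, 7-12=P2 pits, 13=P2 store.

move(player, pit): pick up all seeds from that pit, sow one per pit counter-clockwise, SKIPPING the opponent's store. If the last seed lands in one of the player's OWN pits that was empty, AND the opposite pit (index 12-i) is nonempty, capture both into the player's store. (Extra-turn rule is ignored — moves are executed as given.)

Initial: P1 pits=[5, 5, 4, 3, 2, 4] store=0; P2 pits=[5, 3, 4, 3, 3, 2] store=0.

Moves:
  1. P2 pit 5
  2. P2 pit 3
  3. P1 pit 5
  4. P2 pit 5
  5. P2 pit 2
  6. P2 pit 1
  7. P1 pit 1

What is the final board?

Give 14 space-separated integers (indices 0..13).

Move 1: P2 pit5 -> P1=[6,5,4,3,2,4](0) P2=[5,3,4,3,3,0](1)
Move 2: P2 pit3 -> P1=[6,5,4,3,2,4](0) P2=[5,3,4,0,4,1](2)
Move 3: P1 pit5 -> P1=[6,5,4,3,2,0](1) P2=[6,4,5,0,4,1](2)
Move 4: P2 pit5 -> P1=[6,5,4,3,2,0](1) P2=[6,4,5,0,4,0](3)
Move 5: P2 pit2 -> P1=[7,5,4,3,2,0](1) P2=[6,4,0,1,5,1](4)
Move 6: P2 pit1 -> P1=[7,5,4,3,2,0](1) P2=[6,0,1,2,6,2](4)
Move 7: P1 pit1 -> P1=[7,0,5,4,3,1](2) P2=[6,0,1,2,6,2](4)

Answer: 7 0 5 4 3 1 2 6 0 1 2 6 2 4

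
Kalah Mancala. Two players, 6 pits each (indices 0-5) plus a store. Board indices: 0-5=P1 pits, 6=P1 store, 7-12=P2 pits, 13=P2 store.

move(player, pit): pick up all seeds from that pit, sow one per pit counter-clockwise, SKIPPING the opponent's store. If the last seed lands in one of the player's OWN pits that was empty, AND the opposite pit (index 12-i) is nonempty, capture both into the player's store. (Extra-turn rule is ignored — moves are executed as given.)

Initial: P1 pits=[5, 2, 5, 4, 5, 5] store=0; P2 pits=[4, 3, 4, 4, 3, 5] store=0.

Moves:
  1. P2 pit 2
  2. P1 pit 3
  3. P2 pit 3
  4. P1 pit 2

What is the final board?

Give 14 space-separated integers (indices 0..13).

Move 1: P2 pit2 -> P1=[5,2,5,4,5,5](0) P2=[4,3,0,5,4,6](1)
Move 2: P1 pit3 -> P1=[5,2,5,0,6,6](1) P2=[5,3,0,5,4,6](1)
Move 3: P2 pit3 -> P1=[6,3,5,0,6,6](1) P2=[5,3,0,0,5,7](2)
Move 4: P1 pit2 -> P1=[6,3,0,1,7,7](2) P2=[6,3,0,0,5,7](2)

Answer: 6 3 0 1 7 7 2 6 3 0 0 5 7 2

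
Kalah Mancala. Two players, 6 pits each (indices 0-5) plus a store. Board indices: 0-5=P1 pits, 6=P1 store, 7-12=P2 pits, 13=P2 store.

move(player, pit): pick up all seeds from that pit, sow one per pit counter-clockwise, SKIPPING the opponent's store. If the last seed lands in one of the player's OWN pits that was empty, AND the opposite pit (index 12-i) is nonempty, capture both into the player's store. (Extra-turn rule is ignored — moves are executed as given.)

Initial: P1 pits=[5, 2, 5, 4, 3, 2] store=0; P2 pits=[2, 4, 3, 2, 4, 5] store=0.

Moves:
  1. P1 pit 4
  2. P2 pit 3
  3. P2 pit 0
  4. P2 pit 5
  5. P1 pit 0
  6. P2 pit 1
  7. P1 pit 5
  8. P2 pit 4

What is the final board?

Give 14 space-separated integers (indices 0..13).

Answer: 1 5 3 7 2 0 3 1 1 6 1 0 2 9

Derivation:
Move 1: P1 pit4 -> P1=[5,2,5,4,0,3](1) P2=[3,4,3,2,4,5](0)
Move 2: P2 pit3 -> P1=[5,2,5,4,0,3](1) P2=[3,4,3,0,5,6](0)
Move 3: P2 pit0 -> P1=[5,2,0,4,0,3](1) P2=[0,5,4,0,5,6](6)
Move 4: P2 pit5 -> P1=[6,3,1,5,1,3](1) P2=[0,5,4,0,5,0](7)
Move 5: P1 pit0 -> P1=[0,4,2,6,2,4](2) P2=[0,5,4,0,5,0](7)
Move 6: P2 pit1 -> P1=[0,4,2,6,2,4](2) P2=[0,0,5,1,6,1](8)
Move 7: P1 pit5 -> P1=[0,4,2,6,2,0](3) P2=[1,1,6,1,6,1](8)
Move 8: P2 pit4 -> P1=[1,5,3,7,2,0](3) P2=[1,1,6,1,0,2](9)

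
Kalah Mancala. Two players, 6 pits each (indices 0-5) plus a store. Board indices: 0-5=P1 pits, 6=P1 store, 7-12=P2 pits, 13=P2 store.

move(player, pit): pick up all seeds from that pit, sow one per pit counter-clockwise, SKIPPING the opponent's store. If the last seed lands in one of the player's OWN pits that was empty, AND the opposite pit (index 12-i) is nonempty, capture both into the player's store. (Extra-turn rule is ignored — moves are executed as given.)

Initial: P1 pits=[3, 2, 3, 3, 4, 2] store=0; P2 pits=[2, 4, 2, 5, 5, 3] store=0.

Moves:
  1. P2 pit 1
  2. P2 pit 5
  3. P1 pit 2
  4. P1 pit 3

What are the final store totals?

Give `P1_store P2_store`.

Answer: 2 1

Derivation:
Move 1: P2 pit1 -> P1=[3,2,3,3,4,2](0) P2=[2,0,3,6,6,4](0)
Move 2: P2 pit5 -> P1=[4,3,4,3,4,2](0) P2=[2,0,3,6,6,0](1)
Move 3: P1 pit2 -> P1=[4,3,0,4,5,3](1) P2=[2,0,3,6,6,0](1)
Move 4: P1 pit3 -> P1=[4,3,0,0,6,4](2) P2=[3,0,3,6,6,0](1)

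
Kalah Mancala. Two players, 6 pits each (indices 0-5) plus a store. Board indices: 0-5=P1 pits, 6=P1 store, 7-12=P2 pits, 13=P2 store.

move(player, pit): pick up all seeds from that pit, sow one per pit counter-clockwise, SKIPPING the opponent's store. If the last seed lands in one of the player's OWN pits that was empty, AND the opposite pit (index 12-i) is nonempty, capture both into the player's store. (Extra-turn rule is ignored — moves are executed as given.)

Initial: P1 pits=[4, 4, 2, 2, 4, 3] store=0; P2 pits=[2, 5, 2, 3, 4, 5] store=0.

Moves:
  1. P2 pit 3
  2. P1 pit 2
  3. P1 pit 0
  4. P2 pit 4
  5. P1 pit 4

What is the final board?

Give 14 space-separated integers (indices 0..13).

Answer: 1 6 2 4 0 4 1 3 6 3 1 0 7 2

Derivation:
Move 1: P2 pit3 -> P1=[4,4,2,2,4,3](0) P2=[2,5,2,0,5,6](1)
Move 2: P1 pit2 -> P1=[4,4,0,3,5,3](0) P2=[2,5,2,0,5,6](1)
Move 3: P1 pit0 -> P1=[0,5,1,4,6,3](0) P2=[2,5,2,0,5,6](1)
Move 4: P2 pit4 -> P1=[1,6,2,4,6,3](0) P2=[2,5,2,0,0,7](2)
Move 5: P1 pit4 -> P1=[1,6,2,4,0,4](1) P2=[3,6,3,1,0,7](2)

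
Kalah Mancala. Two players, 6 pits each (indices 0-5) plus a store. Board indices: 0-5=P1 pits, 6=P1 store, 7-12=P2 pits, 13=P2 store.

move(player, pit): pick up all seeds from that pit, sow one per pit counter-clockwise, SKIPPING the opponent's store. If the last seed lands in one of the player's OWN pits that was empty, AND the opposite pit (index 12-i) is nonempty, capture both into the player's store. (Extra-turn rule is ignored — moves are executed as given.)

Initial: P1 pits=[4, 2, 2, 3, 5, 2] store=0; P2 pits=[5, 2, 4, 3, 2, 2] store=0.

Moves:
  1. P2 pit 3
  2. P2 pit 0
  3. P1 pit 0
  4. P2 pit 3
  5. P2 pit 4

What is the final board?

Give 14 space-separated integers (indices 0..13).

Move 1: P2 pit3 -> P1=[4,2,2,3,5,2](0) P2=[5,2,4,0,3,3](1)
Move 2: P2 pit0 -> P1=[4,2,2,3,5,2](0) P2=[0,3,5,1,4,4](1)
Move 3: P1 pit0 -> P1=[0,3,3,4,6,2](0) P2=[0,3,5,1,4,4](1)
Move 4: P2 pit3 -> P1=[0,3,3,4,6,2](0) P2=[0,3,5,0,5,4](1)
Move 5: P2 pit4 -> P1=[1,4,4,4,6,2](0) P2=[0,3,5,0,0,5](2)

Answer: 1 4 4 4 6 2 0 0 3 5 0 0 5 2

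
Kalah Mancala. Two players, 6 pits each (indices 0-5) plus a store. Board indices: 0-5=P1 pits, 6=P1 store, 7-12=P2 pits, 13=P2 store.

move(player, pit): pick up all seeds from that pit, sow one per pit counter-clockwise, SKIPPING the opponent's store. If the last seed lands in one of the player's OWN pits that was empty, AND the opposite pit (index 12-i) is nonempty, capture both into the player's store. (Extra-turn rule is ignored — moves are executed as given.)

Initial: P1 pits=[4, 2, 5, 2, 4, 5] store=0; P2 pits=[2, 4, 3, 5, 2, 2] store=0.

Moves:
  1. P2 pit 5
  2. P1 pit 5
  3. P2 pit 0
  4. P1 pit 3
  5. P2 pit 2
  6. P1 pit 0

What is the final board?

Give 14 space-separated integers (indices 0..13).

Move 1: P2 pit5 -> P1=[5,2,5,2,4,5](0) P2=[2,4,3,5,2,0](1)
Move 2: P1 pit5 -> P1=[5,2,5,2,4,0](1) P2=[3,5,4,6,2,0](1)
Move 3: P2 pit0 -> P1=[5,2,5,2,4,0](1) P2=[0,6,5,7,2,0](1)
Move 4: P1 pit3 -> P1=[5,2,5,0,5,1](1) P2=[0,6,5,7,2,0](1)
Move 5: P2 pit2 -> P1=[6,2,5,0,5,1](1) P2=[0,6,0,8,3,1](2)
Move 6: P1 pit0 -> P1=[0,3,6,1,6,2](2) P2=[0,6,0,8,3,1](2)

Answer: 0 3 6 1 6 2 2 0 6 0 8 3 1 2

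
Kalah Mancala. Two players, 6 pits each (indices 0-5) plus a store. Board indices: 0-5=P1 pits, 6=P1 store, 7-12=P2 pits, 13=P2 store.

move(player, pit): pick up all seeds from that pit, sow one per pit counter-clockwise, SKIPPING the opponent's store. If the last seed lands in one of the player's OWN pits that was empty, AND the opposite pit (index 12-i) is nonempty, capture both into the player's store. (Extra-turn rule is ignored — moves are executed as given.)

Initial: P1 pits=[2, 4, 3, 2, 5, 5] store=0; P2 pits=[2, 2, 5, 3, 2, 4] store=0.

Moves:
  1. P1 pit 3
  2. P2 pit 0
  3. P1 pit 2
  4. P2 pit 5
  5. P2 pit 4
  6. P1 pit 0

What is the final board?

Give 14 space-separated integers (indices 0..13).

Answer: 0 6 2 2 7 7 0 0 3 6 3 0 1 2

Derivation:
Move 1: P1 pit3 -> P1=[2,4,3,0,6,6](0) P2=[2,2,5,3,2,4](0)
Move 2: P2 pit0 -> P1=[2,4,3,0,6,6](0) P2=[0,3,6,3,2,4](0)
Move 3: P1 pit2 -> P1=[2,4,0,1,7,7](0) P2=[0,3,6,3,2,4](0)
Move 4: P2 pit5 -> P1=[3,5,1,1,7,7](0) P2=[0,3,6,3,2,0](1)
Move 5: P2 pit4 -> P1=[3,5,1,1,7,7](0) P2=[0,3,6,3,0,1](2)
Move 6: P1 pit0 -> P1=[0,6,2,2,7,7](0) P2=[0,3,6,3,0,1](2)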